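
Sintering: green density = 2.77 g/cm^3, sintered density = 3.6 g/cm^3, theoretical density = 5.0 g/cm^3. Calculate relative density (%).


Relative = 3.6 / 5.0 * 100 = 72.0%

72.0


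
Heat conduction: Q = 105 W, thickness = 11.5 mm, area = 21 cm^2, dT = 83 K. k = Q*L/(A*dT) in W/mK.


k = 105*11.5/1000/(21/10000*83) = 6.93 W/mK

6.93


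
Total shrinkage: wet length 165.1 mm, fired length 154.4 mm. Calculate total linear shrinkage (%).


TS = (165.1 - 154.4) / 165.1 * 100 = 6.48%

6.48


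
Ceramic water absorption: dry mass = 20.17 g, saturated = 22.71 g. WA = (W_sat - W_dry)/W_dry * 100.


WA = (22.71 - 20.17) / 20.17 * 100 = 12.59%

12.59


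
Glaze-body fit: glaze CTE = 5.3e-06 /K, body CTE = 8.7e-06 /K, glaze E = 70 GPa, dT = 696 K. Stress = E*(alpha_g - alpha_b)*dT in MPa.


Stress = 70*1000*(5.3e-06 - 8.7e-06)*696 = -165.6 MPa

-165.6


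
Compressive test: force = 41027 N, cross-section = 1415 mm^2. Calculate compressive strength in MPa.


CS = 41027 / 1415 = 29.0 MPa

29.0


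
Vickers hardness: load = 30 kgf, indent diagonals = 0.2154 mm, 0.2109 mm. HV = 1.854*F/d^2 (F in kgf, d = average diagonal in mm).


d_avg = (0.2154+0.2109)/2 = 0.21315 mm
HV = 1.854*30/0.21315^2 = 1224

1224


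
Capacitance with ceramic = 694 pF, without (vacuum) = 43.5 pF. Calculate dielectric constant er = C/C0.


er = 694 / 43.5 = 15.95

15.95


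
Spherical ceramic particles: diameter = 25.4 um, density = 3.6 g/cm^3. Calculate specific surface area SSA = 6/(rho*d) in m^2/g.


SSA = 6 / (3.6 * 25.4) = 0.066 m^2/g

0.066


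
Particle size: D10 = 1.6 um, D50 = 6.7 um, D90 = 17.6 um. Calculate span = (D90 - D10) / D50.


Span = (17.6 - 1.6) / 6.7 = 16.0 / 6.7 = 2.388

2.388


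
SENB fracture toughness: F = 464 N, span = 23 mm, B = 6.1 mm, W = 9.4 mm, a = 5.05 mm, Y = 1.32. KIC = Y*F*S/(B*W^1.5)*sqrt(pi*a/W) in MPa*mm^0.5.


KIC = 1.32*464*23/(6.1*9.4^1.5)*sqrt(pi*5.05/9.4) = 104.1

104.1


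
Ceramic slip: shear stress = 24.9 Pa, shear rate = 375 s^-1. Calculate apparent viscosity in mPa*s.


eta = tau/gamma * 1000 = 24.9/375 * 1000 = 66.4 mPa*s

66.4


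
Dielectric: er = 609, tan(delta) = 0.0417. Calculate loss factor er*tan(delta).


Loss = 609 * 0.0417 = 25.395

25.395


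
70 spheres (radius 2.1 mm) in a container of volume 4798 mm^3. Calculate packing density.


V_sphere = 4/3*pi*2.1^3 = 38.7924 mm^3
Total V = 70*38.7924 = 2715.468 mm^3
PD = 2715.468 / 4798 = 0.566

0.566


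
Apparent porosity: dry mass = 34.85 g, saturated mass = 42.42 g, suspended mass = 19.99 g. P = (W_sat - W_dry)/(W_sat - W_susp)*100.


P = (42.42 - 34.85) / (42.42 - 19.99) * 100 = 7.57 / 22.43 * 100 = 33.7%

33.7


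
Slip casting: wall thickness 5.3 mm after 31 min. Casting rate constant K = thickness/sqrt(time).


K = 5.3 / sqrt(31) = 5.3 / 5.5678 = 0.952 mm/min^0.5

0.952


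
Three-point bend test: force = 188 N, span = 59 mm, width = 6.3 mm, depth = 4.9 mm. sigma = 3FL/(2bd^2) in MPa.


sigma = 3*188*59/(2*6.3*4.9^2) = 110.0 MPa

110.0


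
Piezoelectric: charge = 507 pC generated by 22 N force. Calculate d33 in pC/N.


d33 = 507 / 22 = 23.0 pC/N

23.0


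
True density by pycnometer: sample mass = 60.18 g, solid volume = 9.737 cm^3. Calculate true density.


TD = 60.18 / 9.737 = 6.181 g/cm^3

6.181


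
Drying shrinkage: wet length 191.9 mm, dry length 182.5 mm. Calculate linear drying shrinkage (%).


DS = (191.9 - 182.5) / 191.9 * 100 = 4.9%

4.9


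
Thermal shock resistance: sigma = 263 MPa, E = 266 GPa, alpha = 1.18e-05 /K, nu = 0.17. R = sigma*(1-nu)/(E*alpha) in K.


R = 263*(1-0.17)/(266*1000*1.18e-05) = 70 K

70


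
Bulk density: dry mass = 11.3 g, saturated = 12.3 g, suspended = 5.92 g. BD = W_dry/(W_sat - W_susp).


BD = 11.3 / (12.3 - 5.92) = 11.3 / 6.38 = 1.771 g/cm^3

1.771


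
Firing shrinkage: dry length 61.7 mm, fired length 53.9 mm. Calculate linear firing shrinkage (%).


FS = (61.7 - 53.9) / 61.7 * 100 = 12.64%

12.64


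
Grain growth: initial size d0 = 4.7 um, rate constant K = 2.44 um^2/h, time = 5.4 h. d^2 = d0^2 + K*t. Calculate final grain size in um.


d^2 = 4.7^2 + 2.44*5.4 = 35.266
d = sqrt(35.266) = 5.94 um

5.94


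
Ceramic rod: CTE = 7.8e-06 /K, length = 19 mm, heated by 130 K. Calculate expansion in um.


dL = 7.8e-06 * 19 * 130 * 1000 = 19.266 um

19.266


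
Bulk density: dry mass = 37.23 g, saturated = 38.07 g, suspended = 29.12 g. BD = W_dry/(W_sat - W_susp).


BD = 37.23 / (38.07 - 29.12) = 37.23 / 8.95 = 4.16 g/cm^3

4.16


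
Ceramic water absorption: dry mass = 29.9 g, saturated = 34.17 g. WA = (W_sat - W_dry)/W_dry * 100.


WA = (34.17 - 29.9) / 29.9 * 100 = 14.28%

14.28


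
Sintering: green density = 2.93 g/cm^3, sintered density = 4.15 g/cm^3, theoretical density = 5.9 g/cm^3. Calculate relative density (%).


Relative = 4.15 / 5.9 * 100 = 70.3%

70.3


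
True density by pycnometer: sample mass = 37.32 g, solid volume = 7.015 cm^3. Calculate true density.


TD = 37.32 / 7.015 = 5.32 g/cm^3

5.32


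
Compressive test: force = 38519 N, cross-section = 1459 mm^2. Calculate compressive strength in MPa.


CS = 38519 / 1459 = 26.4 MPa

26.4


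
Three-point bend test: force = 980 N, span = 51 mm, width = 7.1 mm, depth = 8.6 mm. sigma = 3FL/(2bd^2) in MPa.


sigma = 3*980*51/(2*7.1*8.6^2) = 142.8 MPa

142.8


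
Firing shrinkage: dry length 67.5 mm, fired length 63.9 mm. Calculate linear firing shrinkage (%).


FS = (67.5 - 63.9) / 67.5 * 100 = 5.33%

5.33


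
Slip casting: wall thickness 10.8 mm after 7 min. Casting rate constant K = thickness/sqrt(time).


K = 10.8 / sqrt(7) = 10.8 / 2.6458 = 4.082 mm/min^0.5

4.082


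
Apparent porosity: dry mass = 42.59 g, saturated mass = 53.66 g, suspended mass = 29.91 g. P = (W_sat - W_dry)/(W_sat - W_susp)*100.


P = (53.66 - 42.59) / (53.66 - 29.91) * 100 = 11.07 / 23.75 * 100 = 46.6%

46.6


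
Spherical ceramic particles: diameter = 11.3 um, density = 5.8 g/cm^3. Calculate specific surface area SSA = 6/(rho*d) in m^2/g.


SSA = 6 / (5.8 * 11.3) = 0.092 m^2/g

0.092


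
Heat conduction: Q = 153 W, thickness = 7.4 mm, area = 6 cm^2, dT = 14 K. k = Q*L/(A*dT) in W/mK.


k = 153*7.4/1000/(6/10000*14) = 134.79 W/mK

134.79


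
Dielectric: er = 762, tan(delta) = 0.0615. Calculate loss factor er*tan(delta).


Loss = 762 * 0.0615 = 46.863

46.863


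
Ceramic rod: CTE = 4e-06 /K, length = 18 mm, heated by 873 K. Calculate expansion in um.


dL = 4e-06 * 18 * 873 * 1000 = 62.856 um

62.856


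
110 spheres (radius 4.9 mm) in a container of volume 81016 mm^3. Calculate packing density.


V_sphere = 4/3*pi*4.9^3 = 492.807 mm^3
Total V = 110*492.807 = 54208.77 mm^3
PD = 54208.77 / 81016 = 0.669

0.669


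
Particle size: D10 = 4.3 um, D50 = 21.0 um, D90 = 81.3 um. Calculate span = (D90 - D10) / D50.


Span = (81.3 - 4.3) / 21.0 = 77.0 / 21.0 = 3.667

3.667


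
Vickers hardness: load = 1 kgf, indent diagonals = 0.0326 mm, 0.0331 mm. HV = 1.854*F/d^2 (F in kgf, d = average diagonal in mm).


d_avg = (0.0326+0.0331)/2 = 0.03285 mm
HV = 1.854*1/0.03285^2 = 1718

1718


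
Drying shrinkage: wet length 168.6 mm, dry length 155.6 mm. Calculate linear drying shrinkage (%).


DS = (168.6 - 155.6) / 168.6 * 100 = 7.71%

7.71


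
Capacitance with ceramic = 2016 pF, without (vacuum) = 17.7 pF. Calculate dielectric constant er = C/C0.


er = 2016 / 17.7 = 113.9

113.9


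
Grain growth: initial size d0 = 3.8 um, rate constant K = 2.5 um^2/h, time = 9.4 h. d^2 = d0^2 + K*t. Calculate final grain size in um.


d^2 = 3.8^2 + 2.5*9.4 = 37.94
d = sqrt(37.94) = 6.16 um

6.16


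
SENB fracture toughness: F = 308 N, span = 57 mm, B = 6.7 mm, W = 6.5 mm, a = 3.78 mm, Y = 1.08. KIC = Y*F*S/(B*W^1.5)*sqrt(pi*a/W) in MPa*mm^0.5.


KIC = 1.08*308*57/(6.7*6.5^1.5)*sqrt(pi*3.78/6.5) = 230.82

230.82


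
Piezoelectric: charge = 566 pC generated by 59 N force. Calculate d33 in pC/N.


d33 = 566 / 59 = 9.6 pC/N

9.6


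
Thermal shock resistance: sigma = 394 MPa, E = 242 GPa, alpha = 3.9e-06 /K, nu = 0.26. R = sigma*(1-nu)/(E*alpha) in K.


R = 394*(1-0.26)/(242*1000*3.9e-06) = 309 K

309


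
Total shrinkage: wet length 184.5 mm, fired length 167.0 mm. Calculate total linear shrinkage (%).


TS = (184.5 - 167.0) / 184.5 * 100 = 9.49%

9.49


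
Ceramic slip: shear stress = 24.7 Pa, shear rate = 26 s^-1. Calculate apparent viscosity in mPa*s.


eta = tau/gamma * 1000 = 24.7/26 * 1000 = 950.0 mPa*s

950.0


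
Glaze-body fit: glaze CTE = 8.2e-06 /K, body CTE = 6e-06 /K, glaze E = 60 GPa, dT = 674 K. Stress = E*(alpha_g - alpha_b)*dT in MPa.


Stress = 60*1000*(8.2e-06 - 6e-06)*674 = 89.0 MPa

89.0


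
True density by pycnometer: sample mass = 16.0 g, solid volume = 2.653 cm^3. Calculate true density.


TD = 16.0 / 2.653 = 6.031 g/cm^3

6.031


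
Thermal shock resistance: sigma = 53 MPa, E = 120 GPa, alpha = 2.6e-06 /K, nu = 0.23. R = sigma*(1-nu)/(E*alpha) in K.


R = 53*(1-0.23)/(120*1000*2.6e-06) = 131 K

131


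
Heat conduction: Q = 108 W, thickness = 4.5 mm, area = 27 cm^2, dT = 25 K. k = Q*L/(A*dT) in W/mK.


k = 108*4.5/1000/(27/10000*25) = 7.2 W/mK

7.2


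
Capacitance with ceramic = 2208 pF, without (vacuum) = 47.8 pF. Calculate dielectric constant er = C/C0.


er = 2208 / 47.8 = 46.19

46.19


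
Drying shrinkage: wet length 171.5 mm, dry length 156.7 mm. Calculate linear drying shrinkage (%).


DS = (171.5 - 156.7) / 171.5 * 100 = 8.63%

8.63


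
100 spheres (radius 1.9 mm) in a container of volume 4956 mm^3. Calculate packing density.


V_sphere = 4/3*pi*1.9^3 = 28.7309 mm^3
Total V = 100*28.7309 = 2873.09 mm^3
PD = 2873.09 / 4956 = 0.58

0.58


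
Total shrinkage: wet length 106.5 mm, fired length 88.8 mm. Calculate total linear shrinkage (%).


TS = (106.5 - 88.8) / 106.5 * 100 = 16.62%

16.62


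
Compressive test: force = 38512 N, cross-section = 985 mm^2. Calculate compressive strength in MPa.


CS = 38512 / 985 = 39.1 MPa

39.1


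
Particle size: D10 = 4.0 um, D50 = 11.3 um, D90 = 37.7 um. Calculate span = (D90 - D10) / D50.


Span = (37.7 - 4.0) / 11.3 = 33.7 / 11.3 = 2.982

2.982


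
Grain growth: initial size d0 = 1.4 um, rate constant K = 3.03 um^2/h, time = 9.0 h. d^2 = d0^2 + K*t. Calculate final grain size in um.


d^2 = 1.4^2 + 3.03*9.0 = 29.23
d = sqrt(29.23) = 5.41 um

5.41


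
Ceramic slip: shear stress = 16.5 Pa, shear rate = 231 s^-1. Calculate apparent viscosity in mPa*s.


eta = tau/gamma * 1000 = 16.5/231 * 1000 = 71.4 mPa*s

71.4


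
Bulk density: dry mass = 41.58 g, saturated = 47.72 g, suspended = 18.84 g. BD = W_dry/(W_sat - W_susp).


BD = 41.58 / (47.72 - 18.84) = 41.58 / 28.88 = 1.44 g/cm^3

1.44


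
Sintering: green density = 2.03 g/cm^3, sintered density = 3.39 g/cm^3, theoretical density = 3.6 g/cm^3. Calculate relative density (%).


Relative = 3.39 / 3.6 * 100 = 94.2%

94.2


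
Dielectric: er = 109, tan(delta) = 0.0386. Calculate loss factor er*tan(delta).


Loss = 109 * 0.0386 = 4.207

4.207


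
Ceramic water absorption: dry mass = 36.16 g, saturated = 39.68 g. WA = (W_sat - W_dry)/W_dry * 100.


WA = (39.68 - 36.16) / 36.16 * 100 = 9.73%

9.73


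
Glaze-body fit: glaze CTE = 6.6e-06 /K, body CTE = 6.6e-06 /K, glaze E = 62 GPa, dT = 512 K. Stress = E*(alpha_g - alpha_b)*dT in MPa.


Stress = 62*1000*(6.6e-06 - 6.6e-06)*512 = 0.0 MPa

0.0


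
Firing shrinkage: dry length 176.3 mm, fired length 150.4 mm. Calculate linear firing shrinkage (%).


FS = (176.3 - 150.4) / 176.3 * 100 = 14.69%

14.69


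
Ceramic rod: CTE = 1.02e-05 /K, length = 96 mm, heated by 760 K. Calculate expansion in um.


dL = 1.02e-05 * 96 * 760 * 1000 = 744.192 um

744.192


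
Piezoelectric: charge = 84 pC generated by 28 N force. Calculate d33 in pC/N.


d33 = 84 / 28 = 3.0 pC/N

3.0


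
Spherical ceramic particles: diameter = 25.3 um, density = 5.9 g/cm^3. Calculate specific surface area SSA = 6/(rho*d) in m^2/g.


SSA = 6 / (5.9 * 25.3) = 0.04 m^2/g

0.04


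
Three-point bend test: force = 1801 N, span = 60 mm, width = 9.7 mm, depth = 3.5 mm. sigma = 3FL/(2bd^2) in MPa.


sigma = 3*1801*60/(2*9.7*3.5^2) = 1364.1 MPa

1364.1


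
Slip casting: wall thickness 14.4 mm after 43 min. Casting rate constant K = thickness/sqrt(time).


K = 14.4 / sqrt(43) = 14.4 / 6.5574 = 2.196 mm/min^0.5

2.196


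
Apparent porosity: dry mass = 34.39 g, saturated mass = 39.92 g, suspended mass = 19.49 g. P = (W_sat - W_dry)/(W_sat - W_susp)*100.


P = (39.92 - 34.39) / (39.92 - 19.49) * 100 = 5.53 / 20.43 * 100 = 27.1%

27.1


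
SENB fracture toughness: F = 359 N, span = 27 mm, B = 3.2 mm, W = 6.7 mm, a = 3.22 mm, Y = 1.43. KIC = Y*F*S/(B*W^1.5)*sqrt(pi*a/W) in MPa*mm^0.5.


KIC = 1.43*359*27/(3.2*6.7^1.5)*sqrt(pi*3.22/6.7) = 306.9

306.9


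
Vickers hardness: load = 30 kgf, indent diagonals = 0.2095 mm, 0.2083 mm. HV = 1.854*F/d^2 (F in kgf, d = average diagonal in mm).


d_avg = (0.2095+0.2083)/2 = 0.2089 mm
HV = 1.854*30/0.2089^2 = 1275

1275


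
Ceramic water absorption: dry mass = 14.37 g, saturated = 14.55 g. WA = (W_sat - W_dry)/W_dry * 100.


WA = (14.55 - 14.37) / 14.37 * 100 = 1.25%

1.25


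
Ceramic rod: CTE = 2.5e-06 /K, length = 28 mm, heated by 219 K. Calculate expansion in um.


dL = 2.5e-06 * 28 * 219 * 1000 = 15.33 um

15.33


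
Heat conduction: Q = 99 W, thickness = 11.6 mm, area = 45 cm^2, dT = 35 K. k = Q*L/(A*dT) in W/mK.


k = 99*11.6/1000/(45/10000*35) = 7.29 W/mK

7.29


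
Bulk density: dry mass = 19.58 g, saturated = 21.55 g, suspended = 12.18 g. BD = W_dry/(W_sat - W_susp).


BD = 19.58 / (21.55 - 12.18) = 19.58 / 9.37 = 2.09 g/cm^3

2.09


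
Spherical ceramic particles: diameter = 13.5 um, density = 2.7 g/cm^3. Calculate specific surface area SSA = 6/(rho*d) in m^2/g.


SSA = 6 / (2.7 * 13.5) = 0.165 m^2/g

0.165


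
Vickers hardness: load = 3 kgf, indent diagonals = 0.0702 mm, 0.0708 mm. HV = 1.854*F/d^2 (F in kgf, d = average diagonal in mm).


d_avg = (0.0702+0.0708)/2 = 0.0705 mm
HV = 1.854*3/0.0705^2 = 1119

1119


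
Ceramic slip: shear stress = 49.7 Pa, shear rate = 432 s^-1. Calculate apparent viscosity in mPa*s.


eta = tau/gamma * 1000 = 49.7/432 * 1000 = 115.0 mPa*s

115.0


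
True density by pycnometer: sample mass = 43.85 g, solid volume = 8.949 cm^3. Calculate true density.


TD = 43.85 / 8.949 = 4.9 g/cm^3

4.9


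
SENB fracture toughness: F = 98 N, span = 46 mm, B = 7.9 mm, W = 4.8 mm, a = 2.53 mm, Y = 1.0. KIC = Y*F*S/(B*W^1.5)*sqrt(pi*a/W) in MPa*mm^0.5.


KIC = 1.0*98*46/(7.9*4.8^1.5)*sqrt(pi*2.53/4.8) = 69.82

69.82


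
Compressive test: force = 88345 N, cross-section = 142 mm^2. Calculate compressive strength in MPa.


CS = 88345 / 142 = 622.1 MPa

622.1


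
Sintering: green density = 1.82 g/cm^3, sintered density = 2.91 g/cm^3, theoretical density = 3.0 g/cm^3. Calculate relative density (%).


Relative = 2.91 / 3.0 * 100 = 97.0%

97.0


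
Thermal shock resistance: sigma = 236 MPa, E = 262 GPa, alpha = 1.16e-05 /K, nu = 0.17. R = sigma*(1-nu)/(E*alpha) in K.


R = 236*(1-0.17)/(262*1000*1.16e-05) = 64 K

64


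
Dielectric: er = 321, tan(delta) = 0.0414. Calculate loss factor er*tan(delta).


Loss = 321 * 0.0414 = 13.289

13.289


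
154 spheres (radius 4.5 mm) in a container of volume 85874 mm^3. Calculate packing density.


V_sphere = 4/3*pi*4.5^3 = 381.7035 mm^3
Total V = 154*381.7035 = 58782.339 mm^3
PD = 58782.339 / 85874 = 0.685

0.685


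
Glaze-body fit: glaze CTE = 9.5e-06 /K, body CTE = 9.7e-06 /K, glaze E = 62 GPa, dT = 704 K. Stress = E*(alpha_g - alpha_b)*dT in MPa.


Stress = 62*1000*(9.5e-06 - 9.7e-06)*704 = -8.7 MPa

-8.7


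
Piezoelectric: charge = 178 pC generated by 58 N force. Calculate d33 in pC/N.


d33 = 178 / 58 = 3.1 pC/N

3.1


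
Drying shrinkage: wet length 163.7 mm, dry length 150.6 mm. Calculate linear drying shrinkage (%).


DS = (163.7 - 150.6) / 163.7 * 100 = 8.0%

8.0


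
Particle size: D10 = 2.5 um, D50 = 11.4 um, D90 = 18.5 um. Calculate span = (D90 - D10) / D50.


Span = (18.5 - 2.5) / 11.4 = 16.0 / 11.4 = 1.404

1.404


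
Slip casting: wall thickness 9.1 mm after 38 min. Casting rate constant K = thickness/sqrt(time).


K = 9.1 / sqrt(38) = 9.1 / 6.1644 = 1.476 mm/min^0.5

1.476


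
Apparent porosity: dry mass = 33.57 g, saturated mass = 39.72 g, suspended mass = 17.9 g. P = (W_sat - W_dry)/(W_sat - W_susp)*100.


P = (39.72 - 33.57) / (39.72 - 17.9) * 100 = 6.15 / 21.82 * 100 = 28.2%

28.2


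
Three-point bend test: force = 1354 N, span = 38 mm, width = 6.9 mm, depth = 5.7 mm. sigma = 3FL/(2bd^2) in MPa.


sigma = 3*1354*38/(2*6.9*5.7^2) = 344.3 MPa

344.3


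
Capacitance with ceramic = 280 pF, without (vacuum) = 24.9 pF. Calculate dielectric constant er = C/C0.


er = 280 / 24.9 = 11.24

11.24


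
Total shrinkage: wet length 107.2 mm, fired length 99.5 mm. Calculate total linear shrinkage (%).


TS = (107.2 - 99.5) / 107.2 * 100 = 7.18%

7.18


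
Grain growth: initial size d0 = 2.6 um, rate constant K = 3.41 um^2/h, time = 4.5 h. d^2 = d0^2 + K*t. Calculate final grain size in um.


d^2 = 2.6^2 + 3.41*4.5 = 22.105
d = sqrt(22.105) = 4.7 um

4.7


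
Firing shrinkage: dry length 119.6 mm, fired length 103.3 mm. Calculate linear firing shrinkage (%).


FS = (119.6 - 103.3) / 119.6 * 100 = 13.63%

13.63


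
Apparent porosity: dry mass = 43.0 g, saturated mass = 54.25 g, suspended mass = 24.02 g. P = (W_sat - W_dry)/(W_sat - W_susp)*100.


P = (54.25 - 43.0) / (54.25 - 24.02) * 100 = 11.25 / 30.23 * 100 = 37.2%

37.2


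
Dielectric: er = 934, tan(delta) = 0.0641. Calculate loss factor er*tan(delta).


Loss = 934 * 0.0641 = 59.869

59.869


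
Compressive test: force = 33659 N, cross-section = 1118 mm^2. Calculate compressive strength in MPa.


CS = 33659 / 1118 = 30.1 MPa

30.1


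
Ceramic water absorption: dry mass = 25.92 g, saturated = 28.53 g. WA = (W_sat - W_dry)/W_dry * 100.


WA = (28.53 - 25.92) / 25.92 * 100 = 10.07%

10.07


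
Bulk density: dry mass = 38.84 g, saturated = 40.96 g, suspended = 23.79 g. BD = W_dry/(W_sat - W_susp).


BD = 38.84 / (40.96 - 23.79) = 38.84 / 17.17 = 2.262 g/cm^3

2.262


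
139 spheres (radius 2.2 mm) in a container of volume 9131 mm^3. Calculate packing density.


V_sphere = 4/3*pi*2.2^3 = 44.6022 mm^3
Total V = 139*44.6022 = 6199.7058 mm^3
PD = 6199.7058 / 9131 = 0.679

0.679


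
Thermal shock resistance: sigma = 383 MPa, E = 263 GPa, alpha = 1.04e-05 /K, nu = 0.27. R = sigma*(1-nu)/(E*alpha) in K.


R = 383*(1-0.27)/(263*1000*1.04e-05) = 102 K

102


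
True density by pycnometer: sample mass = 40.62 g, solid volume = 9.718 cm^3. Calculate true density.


TD = 40.62 / 9.718 = 4.18 g/cm^3

4.18


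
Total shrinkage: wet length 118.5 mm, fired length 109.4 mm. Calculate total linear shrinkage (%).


TS = (118.5 - 109.4) / 118.5 * 100 = 7.68%

7.68


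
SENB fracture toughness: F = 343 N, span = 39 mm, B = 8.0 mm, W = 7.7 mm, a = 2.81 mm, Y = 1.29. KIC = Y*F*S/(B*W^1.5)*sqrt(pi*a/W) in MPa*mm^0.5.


KIC = 1.29*343*39/(8.0*7.7^1.5)*sqrt(pi*2.81/7.7) = 108.09

108.09


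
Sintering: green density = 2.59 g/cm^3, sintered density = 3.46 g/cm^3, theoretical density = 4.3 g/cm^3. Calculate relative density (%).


Relative = 3.46 / 4.3 * 100 = 80.5%

80.5


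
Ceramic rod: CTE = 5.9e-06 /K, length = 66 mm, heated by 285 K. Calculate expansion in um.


dL = 5.9e-06 * 66 * 285 * 1000 = 110.979 um

110.979


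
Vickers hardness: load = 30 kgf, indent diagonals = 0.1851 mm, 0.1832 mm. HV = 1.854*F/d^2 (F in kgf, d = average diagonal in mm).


d_avg = (0.1851+0.1832)/2 = 0.18415 mm
HV = 1.854*30/0.18415^2 = 1640

1640


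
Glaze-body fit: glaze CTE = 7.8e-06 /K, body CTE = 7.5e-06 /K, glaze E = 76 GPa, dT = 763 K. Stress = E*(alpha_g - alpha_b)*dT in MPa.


Stress = 76*1000*(7.8e-06 - 7.5e-06)*763 = 17.4 MPa

17.4


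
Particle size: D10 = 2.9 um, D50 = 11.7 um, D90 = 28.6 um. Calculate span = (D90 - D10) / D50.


Span = (28.6 - 2.9) / 11.7 = 25.7 / 11.7 = 2.197

2.197


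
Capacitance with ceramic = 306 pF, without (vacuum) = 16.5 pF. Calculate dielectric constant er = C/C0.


er = 306 / 16.5 = 18.55

18.55


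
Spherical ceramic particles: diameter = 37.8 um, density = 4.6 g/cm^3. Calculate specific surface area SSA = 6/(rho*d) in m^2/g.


SSA = 6 / (4.6 * 37.8) = 0.035 m^2/g

0.035


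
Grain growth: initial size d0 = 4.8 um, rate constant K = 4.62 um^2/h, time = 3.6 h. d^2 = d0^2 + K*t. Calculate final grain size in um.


d^2 = 4.8^2 + 4.62*3.6 = 39.672
d = sqrt(39.672) = 6.3 um

6.3


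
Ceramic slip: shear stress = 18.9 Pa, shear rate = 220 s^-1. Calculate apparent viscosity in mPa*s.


eta = tau/gamma * 1000 = 18.9/220 * 1000 = 85.9 mPa*s

85.9


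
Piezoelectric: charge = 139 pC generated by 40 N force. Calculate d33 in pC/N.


d33 = 139 / 40 = 3.5 pC/N

3.5


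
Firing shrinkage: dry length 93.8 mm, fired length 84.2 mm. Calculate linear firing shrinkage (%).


FS = (93.8 - 84.2) / 93.8 * 100 = 10.23%

10.23


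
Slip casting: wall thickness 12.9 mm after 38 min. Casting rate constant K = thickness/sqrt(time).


K = 12.9 / sqrt(38) = 12.9 / 6.1644 = 2.093 mm/min^0.5

2.093


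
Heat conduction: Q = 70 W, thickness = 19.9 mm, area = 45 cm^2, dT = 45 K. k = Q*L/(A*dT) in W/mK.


k = 70*19.9/1000/(45/10000*45) = 6.88 W/mK

6.88


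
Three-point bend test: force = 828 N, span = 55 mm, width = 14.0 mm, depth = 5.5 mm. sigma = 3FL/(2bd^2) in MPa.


sigma = 3*828*55/(2*14.0*5.5^2) = 161.3 MPa

161.3


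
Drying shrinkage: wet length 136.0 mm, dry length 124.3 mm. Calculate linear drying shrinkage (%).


DS = (136.0 - 124.3) / 136.0 * 100 = 8.6%

8.6


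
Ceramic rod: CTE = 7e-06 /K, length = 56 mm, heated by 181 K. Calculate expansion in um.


dL = 7e-06 * 56 * 181 * 1000 = 70.952 um

70.952


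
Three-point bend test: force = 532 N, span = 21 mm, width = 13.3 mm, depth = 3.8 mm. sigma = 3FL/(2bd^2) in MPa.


sigma = 3*532*21/(2*13.3*3.8^2) = 87.3 MPa

87.3


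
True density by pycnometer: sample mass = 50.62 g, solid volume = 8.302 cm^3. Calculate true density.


TD = 50.62 / 8.302 = 6.097 g/cm^3

6.097


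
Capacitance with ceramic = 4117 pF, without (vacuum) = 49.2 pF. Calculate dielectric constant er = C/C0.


er = 4117 / 49.2 = 83.68

83.68


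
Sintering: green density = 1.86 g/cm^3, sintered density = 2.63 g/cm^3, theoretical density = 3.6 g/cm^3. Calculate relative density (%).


Relative = 2.63 / 3.6 * 100 = 73.1%

73.1


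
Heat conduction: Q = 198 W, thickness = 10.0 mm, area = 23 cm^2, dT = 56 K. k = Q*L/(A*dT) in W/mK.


k = 198*10.0/1000/(23/10000*56) = 15.37 W/mK

15.37


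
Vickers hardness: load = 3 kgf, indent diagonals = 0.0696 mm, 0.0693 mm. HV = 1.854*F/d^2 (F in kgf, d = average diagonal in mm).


d_avg = (0.0696+0.0693)/2 = 0.06945 mm
HV = 1.854*3/0.06945^2 = 1153

1153


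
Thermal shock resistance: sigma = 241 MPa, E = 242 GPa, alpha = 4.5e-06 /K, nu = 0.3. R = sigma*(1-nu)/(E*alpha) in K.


R = 241*(1-0.3)/(242*1000*4.5e-06) = 155 K

155


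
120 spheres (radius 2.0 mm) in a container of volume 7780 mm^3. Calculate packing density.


V_sphere = 4/3*pi*2.0^3 = 33.5103 mm^3
Total V = 120*33.5103 = 4021.236 mm^3
PD = 4021.236 / 7780 = 0.517

0.517


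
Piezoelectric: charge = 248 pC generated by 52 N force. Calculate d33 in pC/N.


d33 = 248 / 52 = 4.8 pC/N

4.8


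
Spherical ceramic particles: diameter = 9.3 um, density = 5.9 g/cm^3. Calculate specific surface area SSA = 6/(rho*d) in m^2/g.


SSA = 6 / (5.9 * 9.3) = 0.109 m^2/g

0.109


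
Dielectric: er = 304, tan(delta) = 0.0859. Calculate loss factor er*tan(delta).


Loss = 304 * 0.0859 = 26.114

26.114


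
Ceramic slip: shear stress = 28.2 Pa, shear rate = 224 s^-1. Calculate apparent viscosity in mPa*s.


eta = tau/gamma * 1000 = 28.2/224 * 1000 = 125.9 mPa*s

125.9


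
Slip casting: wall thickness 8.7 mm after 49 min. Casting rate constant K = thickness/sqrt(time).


K = 8.7 / sqrt(49) = 8.7 / 7.0 = 1.243 mm/min^0.5

1.243


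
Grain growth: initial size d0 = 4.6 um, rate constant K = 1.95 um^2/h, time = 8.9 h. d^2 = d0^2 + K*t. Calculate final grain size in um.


d^2 = 4.6^2 + 1.95*8.9 = 38.515
d = sqrt(38.515) = 6.21 um

6.21


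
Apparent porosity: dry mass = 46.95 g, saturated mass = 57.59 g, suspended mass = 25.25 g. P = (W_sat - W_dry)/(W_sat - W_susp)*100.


P = (57.59 - 46.95) / (57.59 - 25.25) * 100 = 10.64 / 32.34 * 100 = 32.9%

32.9


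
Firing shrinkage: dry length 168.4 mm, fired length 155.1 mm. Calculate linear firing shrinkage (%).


FS = (168.4 - 155.1) / 168.4 * 100 = 7.9%

7.9


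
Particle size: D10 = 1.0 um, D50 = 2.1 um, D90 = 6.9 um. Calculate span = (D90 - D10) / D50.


Span = (6.9 - 1.0) / 2.1 = 5.9 / 2.1 = 2.81

2.81


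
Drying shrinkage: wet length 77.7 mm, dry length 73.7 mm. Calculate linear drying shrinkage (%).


DS = (77.7 - 73.7) / 77.7 * 100 = 5.15%

5.15


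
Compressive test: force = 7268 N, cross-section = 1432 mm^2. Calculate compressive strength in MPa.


CS = 7268 / 1432 = 5.1 MPa

5.1


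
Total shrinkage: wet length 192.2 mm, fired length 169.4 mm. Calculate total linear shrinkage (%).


TS = (192.2 - 169.4) / 192.2 * 100 = 11.86%

11.86


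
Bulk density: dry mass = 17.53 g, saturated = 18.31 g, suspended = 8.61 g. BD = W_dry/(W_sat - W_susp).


BD = 17.53 / (18.31 - 8.61) = 17.53 / 9.7 = 1.807 g/cm^3

1.807


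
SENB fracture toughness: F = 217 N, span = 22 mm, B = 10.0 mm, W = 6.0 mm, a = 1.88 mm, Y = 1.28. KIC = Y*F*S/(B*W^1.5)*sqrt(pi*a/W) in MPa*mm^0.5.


KIC = 1.28*217*22/(10.0*6.0^1.5)*sqrt(pi*1.88/6.0) = 41.25

41.25


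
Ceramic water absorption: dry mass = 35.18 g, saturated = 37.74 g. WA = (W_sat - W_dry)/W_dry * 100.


WA = (37.74 - 35.18) / 35.18 * 100 = 7.28%

7.28


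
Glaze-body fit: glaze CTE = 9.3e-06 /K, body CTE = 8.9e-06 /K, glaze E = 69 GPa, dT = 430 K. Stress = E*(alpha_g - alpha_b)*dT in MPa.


Stress = 69*1000*(9.3e-06 - 8.9e-06)*430 = 11.9 MPa

11.9


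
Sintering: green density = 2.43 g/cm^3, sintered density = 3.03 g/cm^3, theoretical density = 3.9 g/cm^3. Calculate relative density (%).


Relative = 3.03 / 3.9 * 100 = 77.7%

77.7


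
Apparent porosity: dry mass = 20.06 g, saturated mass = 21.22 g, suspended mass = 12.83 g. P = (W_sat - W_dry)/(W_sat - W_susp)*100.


P = (21.22 - 20.06) / (21.22 - 12.83) * 100 = 1.16 / 8.39 * 100 = 13.8%

13.8


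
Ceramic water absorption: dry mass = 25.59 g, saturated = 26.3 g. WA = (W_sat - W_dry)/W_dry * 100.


WA = (26.3 - 25.59) / 25.59 * 100 = 2.77%

2.77


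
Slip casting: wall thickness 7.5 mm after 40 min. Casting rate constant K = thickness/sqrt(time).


K = 7.5 / sqrt(40) = 7.5 / 6.3246 = 1.186 mm/min^0.5

1.186


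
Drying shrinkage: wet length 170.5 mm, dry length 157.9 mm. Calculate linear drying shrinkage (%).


DS = (170.5 - 157.9) / 170.5 * 100 = 7.39%

7.39


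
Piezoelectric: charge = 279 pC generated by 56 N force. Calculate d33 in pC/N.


d33 = 279 / 56 = 5.0 pC/N

5.0


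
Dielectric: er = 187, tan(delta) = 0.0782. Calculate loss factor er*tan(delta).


Loss = 187 * 0.0782 = 14.623

14.623


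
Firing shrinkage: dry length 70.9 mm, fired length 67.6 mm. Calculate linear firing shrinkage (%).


FS = (70.9 - 67.6) / 70.9 * 100 = 4.65%

4.65


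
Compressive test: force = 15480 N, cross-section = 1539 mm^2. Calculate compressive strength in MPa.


CS = 15480 / 1539 = 10.1 MPa

10.1


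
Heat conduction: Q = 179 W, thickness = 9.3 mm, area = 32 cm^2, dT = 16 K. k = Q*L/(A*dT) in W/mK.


k = 179*9.3/1000/(32/10000*16) = 32.51 W/mK

32.51


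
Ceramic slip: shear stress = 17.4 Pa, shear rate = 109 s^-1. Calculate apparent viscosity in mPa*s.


eta = tau/gamma * 1000 = 17.4/109 * 1000 = 159.6 mPa*s

159.6


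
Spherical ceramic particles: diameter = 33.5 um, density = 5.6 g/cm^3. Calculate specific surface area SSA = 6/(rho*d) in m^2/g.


SSA = 6 / (5.6 * 33.5) = 0.032 m^2/g

0.032


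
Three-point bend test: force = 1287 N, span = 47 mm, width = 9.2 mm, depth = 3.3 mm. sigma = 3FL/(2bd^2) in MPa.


sigma = 3*1287*47/(2*9.2*3.3^2) = 905.6 MPa

905.6


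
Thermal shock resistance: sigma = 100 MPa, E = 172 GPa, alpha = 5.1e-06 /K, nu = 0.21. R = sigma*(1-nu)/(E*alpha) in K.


R = 100*(1-0.21)/(172*1000*5.1e-06) = 90 K

90


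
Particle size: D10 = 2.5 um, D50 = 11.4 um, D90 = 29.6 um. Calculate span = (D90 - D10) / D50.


Span = (29.6 - 2.5) / 11.4 = 27.1 / 11.4 = 2.377

2.377


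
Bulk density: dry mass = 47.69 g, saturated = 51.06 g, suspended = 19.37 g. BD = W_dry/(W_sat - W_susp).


BD = 47.69 / (51.06 - 19.37) = 47.69 / 31.69 = 1.505 g/cm^3

1.505


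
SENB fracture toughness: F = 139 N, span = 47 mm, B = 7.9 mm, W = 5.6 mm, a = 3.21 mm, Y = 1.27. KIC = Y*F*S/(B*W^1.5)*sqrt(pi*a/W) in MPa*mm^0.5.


KIC = 1.27*139*47/(7.9*5.6^1.5)*sqrt(pi*3.21/5.6) = 106.35

106.35


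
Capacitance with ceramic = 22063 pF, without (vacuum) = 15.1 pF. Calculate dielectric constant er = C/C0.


er = 22063 / 15.1 = 1461.13

1461.13


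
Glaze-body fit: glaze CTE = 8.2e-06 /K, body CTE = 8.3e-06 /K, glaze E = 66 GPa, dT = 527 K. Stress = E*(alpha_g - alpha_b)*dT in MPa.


Stress = 66*1000*(8.2e-06 - 8.3e-06)*527 = -3.5 MPa

-3.5


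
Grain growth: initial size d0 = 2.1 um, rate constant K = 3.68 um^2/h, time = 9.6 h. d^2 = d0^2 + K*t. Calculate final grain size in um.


d^2 = 2.1^2 + 3.68*9.6 = 39.738
d = sqrt(39.738) = 6.3 um

6.3


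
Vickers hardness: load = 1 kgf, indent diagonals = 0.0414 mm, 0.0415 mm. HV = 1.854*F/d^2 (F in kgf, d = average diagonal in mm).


d_avg = (0.0414+0.0415)/2 = 0.04145 mm
HV = 1.854*1/0.04145^2 = 1079

1079


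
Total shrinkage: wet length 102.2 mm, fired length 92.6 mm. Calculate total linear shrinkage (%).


TS = (102.2 - 92.6) / 102.2 * 100 = 9.39%

9.39


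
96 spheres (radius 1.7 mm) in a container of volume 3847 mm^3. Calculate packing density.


V_sphere = 4/3*pi*1.7^3 = 20.5795 mm^3
Total V = 96*20.5795 = 1975.632 mm^3
PD = 1975.632 / 3847 = 0.514

0.514


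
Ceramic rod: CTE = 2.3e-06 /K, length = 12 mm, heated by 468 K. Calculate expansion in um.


dL = 2.3e-06 * 12 * 468 * 1000 = 12.917 um

12.917


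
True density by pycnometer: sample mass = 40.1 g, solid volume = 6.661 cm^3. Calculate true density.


TD = 40.1 / 6.661 = 6.02 g/cm^3

6.02


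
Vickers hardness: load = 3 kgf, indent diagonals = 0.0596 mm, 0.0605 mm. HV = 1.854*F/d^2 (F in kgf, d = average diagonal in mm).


d_avg = (0.0596+0.0605)/2 = 0.06005 mm
HV = 1.854*3/0.06005^2 = 1542

1542


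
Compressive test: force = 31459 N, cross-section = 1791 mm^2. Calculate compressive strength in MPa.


CS = 31459 / 1791 = 17.6 MPa

17.6


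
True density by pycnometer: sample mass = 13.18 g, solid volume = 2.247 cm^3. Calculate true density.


TD = 13.18 / 2.247 = 5.866 g/cm^3

5.866


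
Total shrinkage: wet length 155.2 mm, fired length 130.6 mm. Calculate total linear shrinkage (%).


TS = (155.2 - 130.6) / 155.2 * 100 = 15.85%

15.85


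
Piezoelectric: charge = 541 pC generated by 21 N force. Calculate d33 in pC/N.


d33 = 541 / 21 = 25.8 pC/N

25.8


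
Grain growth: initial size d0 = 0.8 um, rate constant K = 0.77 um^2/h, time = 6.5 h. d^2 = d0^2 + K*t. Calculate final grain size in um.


d^2 = 0.8^2 + 0.77*6.5 = 5.645
d = sqrt(5.645) = 2.38 um

2.38


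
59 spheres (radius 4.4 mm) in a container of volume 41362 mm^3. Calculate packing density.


V_sphere = 4/3*pi*4.4^3 = 356.8179 mm^3
Total V = 59*356.8179 = 21052.2561 mm^3
PD = 21052.2561 / 41362 = 0.509

0.509


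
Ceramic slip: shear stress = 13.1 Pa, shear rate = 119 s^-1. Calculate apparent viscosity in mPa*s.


eta = tau/gamma * 1000 = 13.1/119 * 1000 = 110.1 mPa*s

110.1


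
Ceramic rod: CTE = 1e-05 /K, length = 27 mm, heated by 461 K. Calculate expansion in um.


dL = 1e-05 * 27 * 461 * 1000 = 124.47 um

124.47


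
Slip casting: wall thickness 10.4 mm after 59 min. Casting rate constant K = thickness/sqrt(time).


K = 10.4 / sqrt(59) = 10.4 / 7.6811 = 1.354 mm/min^0.5

1.354


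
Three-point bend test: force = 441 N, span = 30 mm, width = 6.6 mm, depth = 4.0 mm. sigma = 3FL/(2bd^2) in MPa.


sigma = 3*441*30/(2*6.6*4.0^2) = 187.9 MPa

187.9


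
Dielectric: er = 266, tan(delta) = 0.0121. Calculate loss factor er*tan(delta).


Loss = 266 * 0.0121 = 3.219

3.219


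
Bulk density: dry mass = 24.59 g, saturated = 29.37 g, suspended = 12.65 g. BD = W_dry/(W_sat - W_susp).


BD = 24.59 / (29.37 - 12.65) = 24.59 / 16.72 = 1.471 g/cm^3

1.471


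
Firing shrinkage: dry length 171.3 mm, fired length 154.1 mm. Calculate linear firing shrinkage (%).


FS = (171.3 - 154.1) / 171.3 * 100 = 10.04%

10.04


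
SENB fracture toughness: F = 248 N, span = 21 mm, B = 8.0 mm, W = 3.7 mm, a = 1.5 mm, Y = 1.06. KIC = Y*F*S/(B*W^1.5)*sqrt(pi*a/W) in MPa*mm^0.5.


KIC = 1.06*248*21/(8.0*3.7^1.5)*sqrt(pi*1.5/3.7) = 109.42

109.42


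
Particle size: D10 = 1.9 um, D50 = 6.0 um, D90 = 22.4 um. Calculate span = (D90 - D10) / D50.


Span = (22.4 - 1.9) / 6.0 = 20.5 / 6.0 = 3.417

3.417


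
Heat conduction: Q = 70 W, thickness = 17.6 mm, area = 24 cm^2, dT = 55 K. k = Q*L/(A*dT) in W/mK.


k = 70*17.6/1000/(24/10000*55) = 9.33 W/mK

9.33


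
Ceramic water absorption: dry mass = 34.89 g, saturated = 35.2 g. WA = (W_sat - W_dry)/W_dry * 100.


WA = (35.2 - 34.89) / 34.89 * 100 = 0.89%

0.89


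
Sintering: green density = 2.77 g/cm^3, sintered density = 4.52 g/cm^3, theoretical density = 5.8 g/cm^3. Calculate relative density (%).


Relative = 4.52 / 5.8 * 100 = 77.9%

77.9


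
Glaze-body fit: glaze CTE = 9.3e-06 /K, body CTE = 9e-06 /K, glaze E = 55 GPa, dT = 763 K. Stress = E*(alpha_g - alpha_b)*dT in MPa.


Stress = 55*1000*(9.3e-06 - 9e-06)*763 = 12.6 MPa

12.6


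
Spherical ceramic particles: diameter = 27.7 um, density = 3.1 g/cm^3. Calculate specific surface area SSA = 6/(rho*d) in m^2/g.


SSA = 6 / (3.1 * 27.7) = 0.07 m^2/g

0.07


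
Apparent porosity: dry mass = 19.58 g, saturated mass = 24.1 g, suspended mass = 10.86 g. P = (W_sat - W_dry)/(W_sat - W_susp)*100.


P = (24.1 - 19.58) / (24.1 - 10.86) * 100 = 4.52 / 13.24 * 100 = 34.1%

34.1


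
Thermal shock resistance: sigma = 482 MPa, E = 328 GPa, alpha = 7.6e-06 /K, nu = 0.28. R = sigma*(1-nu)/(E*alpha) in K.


R = 482*(1-0.28)/(328*1000*7.6e-06) = 139 K

139


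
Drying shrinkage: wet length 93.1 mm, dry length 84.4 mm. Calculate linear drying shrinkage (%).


DS = (93.1 - 84.4) / 93.1 * 100 = 9.34%

9.34


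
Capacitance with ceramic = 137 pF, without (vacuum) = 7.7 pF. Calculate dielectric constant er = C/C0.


er = 137 / 7.7 = 17.79

17.79


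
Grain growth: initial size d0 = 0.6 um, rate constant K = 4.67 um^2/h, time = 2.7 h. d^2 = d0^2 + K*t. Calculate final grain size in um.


d^2 = 0.6^2 + 4.67*2.7 = 12.969
d = sqrt(12.969) = 3.6 um

3.6


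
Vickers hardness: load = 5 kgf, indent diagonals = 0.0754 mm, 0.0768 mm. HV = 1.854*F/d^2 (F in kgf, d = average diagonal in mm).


d_avg = (0.0754+0.0768)/2 = 0.0761 mm
HV = 1.854*5/0.0761^2 = 1601

1601


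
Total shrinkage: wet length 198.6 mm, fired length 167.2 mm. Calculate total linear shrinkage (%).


TS = (198.6 - 167.2) / 198.6 * 100 = 15.81%

15.81


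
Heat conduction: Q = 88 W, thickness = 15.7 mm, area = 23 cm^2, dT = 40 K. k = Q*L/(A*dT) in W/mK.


k = 88*15.7/1000/(23/10000*40) = 15.02 W/mK

15.02


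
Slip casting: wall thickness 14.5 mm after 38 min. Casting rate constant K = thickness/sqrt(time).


K = 14.5 / sqrt(38) = 14.5 / 6.1644 = 2.352 mm/min^0.5

2.352


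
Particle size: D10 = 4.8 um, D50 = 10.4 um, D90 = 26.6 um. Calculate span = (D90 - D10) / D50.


Span = (26.6 - 4.8) / 10.4 = 21.8 / 10.4 = 2.096

2.096


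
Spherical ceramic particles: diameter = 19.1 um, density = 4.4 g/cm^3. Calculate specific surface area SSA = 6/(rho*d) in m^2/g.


SSA = 6 / (4.4 * 19.1) = 0.071 m^2/g

0.071


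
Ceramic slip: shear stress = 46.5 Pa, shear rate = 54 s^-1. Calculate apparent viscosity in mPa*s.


eta = tau/gamma * 1000 = 46.5/54 * 1000 = 861.1 mPa*s

861.1


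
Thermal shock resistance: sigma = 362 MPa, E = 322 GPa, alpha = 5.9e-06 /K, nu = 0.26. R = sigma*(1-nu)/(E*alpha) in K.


R = 362*(1-0.26)/(322*1000*5.9e-06) = 141 K

141


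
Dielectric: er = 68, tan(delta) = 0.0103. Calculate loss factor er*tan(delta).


Loss = 68 * 0.0103 = 0.7

0.7


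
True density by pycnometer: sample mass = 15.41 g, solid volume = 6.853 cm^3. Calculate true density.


TD = 15.41 / 6.853 = 2.249 g/cm^3

2.249


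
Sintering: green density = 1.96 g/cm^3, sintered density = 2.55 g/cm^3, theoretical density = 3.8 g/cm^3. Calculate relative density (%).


Relative = 2.55 / 3.8 * 100 = 67.1%

67.1


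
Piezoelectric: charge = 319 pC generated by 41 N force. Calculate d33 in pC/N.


d33 = 319 / 41 = 7.8 pC/N

7.8


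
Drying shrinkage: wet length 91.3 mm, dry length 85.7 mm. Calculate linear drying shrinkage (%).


DS = (91.3 - 85.7) / 91.3 * 100 = 6.13%

6.13


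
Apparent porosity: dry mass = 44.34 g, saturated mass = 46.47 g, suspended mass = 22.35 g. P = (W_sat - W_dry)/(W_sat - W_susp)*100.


P = (46.47 - 44.34) / (46.47 - 22.35) * 100 = 2.13 / 24.12 * 100 = 8.8%

8.8


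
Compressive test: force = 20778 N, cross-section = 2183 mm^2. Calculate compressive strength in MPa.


CS = 20778 / 2183 = 9.5 MPa

9.5


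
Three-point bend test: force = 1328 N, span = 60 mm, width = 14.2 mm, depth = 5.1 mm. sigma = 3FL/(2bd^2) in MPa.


sigma = 3*1328*60/(2*14.2*5.1^2) = 323.6 MPa

323.6


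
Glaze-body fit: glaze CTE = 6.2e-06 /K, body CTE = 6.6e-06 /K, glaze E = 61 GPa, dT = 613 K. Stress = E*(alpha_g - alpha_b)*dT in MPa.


Stress = 61*1000*(6.2e-06 - 6.6e-06)*613 = -15.0 MPa

-15.0


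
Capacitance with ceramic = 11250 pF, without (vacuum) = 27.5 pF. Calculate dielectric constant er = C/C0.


er = 11250 / 27.5 = 409.09

409.09


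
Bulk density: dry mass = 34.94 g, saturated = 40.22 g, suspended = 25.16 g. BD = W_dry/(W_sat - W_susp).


BD = 34.94 / (40.22 - 25.16) = 34.94 / 15.06 = 2.32 g/cm^3

2.32


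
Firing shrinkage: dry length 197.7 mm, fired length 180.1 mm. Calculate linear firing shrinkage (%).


FS = (197.7 - 180.1) / 197.7 * 100 = 8.9%

8.9


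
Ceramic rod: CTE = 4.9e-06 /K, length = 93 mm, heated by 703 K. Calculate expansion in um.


dL = 4.9e-06 * 93 * 703 * 1000 = 320.357 um

320.357


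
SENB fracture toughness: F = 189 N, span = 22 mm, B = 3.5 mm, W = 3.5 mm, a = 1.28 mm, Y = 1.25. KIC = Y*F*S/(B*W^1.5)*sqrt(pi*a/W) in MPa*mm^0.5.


KIC = 1.25*189*22/(3.5*3.5^1.5)*sqrt(pi*1.28/3.5) = 243.09

243.09


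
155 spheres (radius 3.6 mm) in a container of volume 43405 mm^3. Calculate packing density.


V_sphere = 4/3*pi*3.6^3 = 195.4322 mm^3
Total V = 155*195.4322 = 30291.991 mm^3
PD = 30291.991 / 43405 = 0.698

0.698
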